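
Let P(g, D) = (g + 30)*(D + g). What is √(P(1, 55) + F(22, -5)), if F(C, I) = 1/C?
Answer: √840246/22 ≈ 41.666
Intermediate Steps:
P(g, D) = (30 + g)*(D + g)
√(P(1, 55) + F(22, -5)) = √((1² + 30*55 + 30*1 + 55*1) + 1/22) = √((1 + 1650 + 30 + 55) + 1/22) = √(1736 + 1/22) = √(38193/22) = √840246/22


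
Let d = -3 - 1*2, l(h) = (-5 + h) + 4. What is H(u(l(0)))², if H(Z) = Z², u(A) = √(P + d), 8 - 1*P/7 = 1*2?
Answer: 1369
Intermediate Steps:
l(h) = -1 + h
d = -5 (d = -3 - 2 = -5)
P = 42 (P = 56 - 7*2 = 56 - 14 = 42)
u(A) = √37 (u(A) = √(42 - 5) = √37)
H(u(l(0)))² = ((√37)²)² = 37² = 1369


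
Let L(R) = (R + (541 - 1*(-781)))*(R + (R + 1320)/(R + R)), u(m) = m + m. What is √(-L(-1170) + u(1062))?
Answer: 4*√17108754/39 ≈ 424.23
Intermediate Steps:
u(m) = 2*m
L(R) = (1322 + R)*(R + (1320 + R)/(2*R)) (L(R) = (R + (541 + 781))*(R + (1320 + R)/((2*R))) = (R + 1322)*(R + (1320 + R)*(1/(2*R))) = (1322 + R)*(R + (1320 + R)/(2*R)))
√(-L(-1170) + u(1062)) = √(-(1321 + (-1170)² + 872520/(-1170) + (2645/2)*(-1170)) + 2*1062) = √(-(1321 + 1368900 + 872520*(-1/1170) - 1547325) + 2124) = √(-(1321 + 1368900 - 29084/39 - 1547325) + 2124) = √(-1*(-6936140/39) + 2124) = √(6936140/39 + 2124) = √(7018976/39) = 4*√17108754/39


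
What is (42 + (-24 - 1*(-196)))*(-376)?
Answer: -80464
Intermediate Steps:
(42 + (-24 - 1*(-196)))*(-376) = (42 + (-24 + 196))*(-376) = (42 + 172)*(-376) = 214*(-376) = -80464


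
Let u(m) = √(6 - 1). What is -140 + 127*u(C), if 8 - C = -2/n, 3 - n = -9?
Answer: -140 + 127*√5 ≈ 143.98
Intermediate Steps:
n = 12 (n = 3 - 1*(-9) = 3 + 9 = 12)
C = 49/6 (C = 8 - (-2)/12 = 8 - 1*(-⅙) = 8 + ⅙ = 49/6 ≈ 8.1667)
u(m) = √5
-140 + 127*u(C) = -140 + 127*√5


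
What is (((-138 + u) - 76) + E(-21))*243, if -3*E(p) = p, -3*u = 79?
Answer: -56700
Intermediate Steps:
u = -79/3 (u = -⅓*79 = -79/3 ≈ -26.333)
E(p) = -p/3
(((-138 + u) - 76) + E(-21))*243 = (((-138 - 79/3) - 76) - ⅓*(-21))*243 = ((-493/3 - 76) + 7)*243 = (-721/3 + 7)*243 = -700/3*243 = -56700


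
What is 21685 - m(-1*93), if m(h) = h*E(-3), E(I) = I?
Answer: 21406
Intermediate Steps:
m(h) = -3*h (m(h) = h*(-3) = -3*h)
21685 - m(-1*93) = 21685 - (-3)*(-1*93) = 21685 - (-3)*(-93) = 21685 - 1*279 = 21685 - 279 = 21406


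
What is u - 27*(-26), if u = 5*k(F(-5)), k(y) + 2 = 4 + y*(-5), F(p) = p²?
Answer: 87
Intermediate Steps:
k(y) = 2 - 5*y (k(y) = -2 + (4 + y*(-5)) = -2 + (4 - 5*y) = 2 - 5*y)
u = -615 (u = 5*(2 - 5*(-5)²) = 5*(2 - 5*25) = 5*(2 - 125) = 5*(-123) = -615)
u - 27*(-26) = -615 - 27*(-26) = -615 + 702 = 87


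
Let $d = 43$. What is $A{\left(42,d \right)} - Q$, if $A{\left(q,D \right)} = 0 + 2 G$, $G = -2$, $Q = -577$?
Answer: $573$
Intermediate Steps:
$A{\left(q,D \right)} = -4$ ($A{\left(q,D \right)} = 0 + 2 \left(-2\right) = 0 - 4 = -4$)
$A{\left(42,d \right)} - Q = -4 - -577 = -4 + 577 = 573$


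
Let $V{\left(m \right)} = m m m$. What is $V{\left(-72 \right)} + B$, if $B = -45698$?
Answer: $-418946$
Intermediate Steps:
$V{\left(m \right)} = m^{3}$ ($V{\left(m \right)} = m^{2} m = m^{3}$)
$V{\left(-72 \right)} + B = \left(-72\right)^{3} - 45698 = -373248 - 45698 = -418946$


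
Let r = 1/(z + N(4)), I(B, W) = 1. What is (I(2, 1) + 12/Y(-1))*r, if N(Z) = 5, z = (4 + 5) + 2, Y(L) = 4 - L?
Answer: 17/80 ≈ 0.21250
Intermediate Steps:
z = 11 (z = 9 + 2 = 11)
r = 1/16 (r = 1/(11 + 5) = 1/16 ≈ 0.062500)
(I(2, 1) + 12/Y(-1))*r = (1 + 12/(4 - 1*(-1)))*(1/16) = (1 + 12/(4 + 1))*(1/16) = (1 + 12/5)*(1/16) = (17/5)*(1/16) = 17/80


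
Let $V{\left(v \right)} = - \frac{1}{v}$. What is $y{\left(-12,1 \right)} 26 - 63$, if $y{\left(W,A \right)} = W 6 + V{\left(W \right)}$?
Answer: $- \frac{11597}{6} \approx -1932.8$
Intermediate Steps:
$y{\left(W,A \right)} = - \frac{1}{W} + 6 W$ ($y{\left(W,A \right)} = W 6 - \frac{1}{W} = 6 W - \frac{1}{W} = - \frac{1}{W} + 6 W$)
$y{\left(-12,1 \right)} 26 - 63 = \left(- \frac{1}{-12} + 6 \left(-12\right)\right) 26 - 63 = \left(\left(-1\right) \left(- \frac{1}{12}\right) - 72\right) 26 - 63 = \left(\frac{1}{12} - 72\right) 26 - 63 = \left(- \frac{863}{12}\right) 26 - 63 = - \frac{11219}{6} - 63 = - \frac{11597}{6}$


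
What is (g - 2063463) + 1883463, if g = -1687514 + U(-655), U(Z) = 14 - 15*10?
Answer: -1867650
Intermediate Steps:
U(Z) = -136 (U(Z) = 14 - 150 = -136)
g = -1687650 (g = -1687514 - 136 = -1687650)
(g - 2063463) + 1883463 = (-1687650 - 2063463) + 1883463 = -3751113 + 1883463 = -1867650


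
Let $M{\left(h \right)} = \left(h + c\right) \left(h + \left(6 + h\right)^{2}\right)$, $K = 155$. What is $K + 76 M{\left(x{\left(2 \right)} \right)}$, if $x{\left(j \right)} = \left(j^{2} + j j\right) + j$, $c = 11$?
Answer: $424691$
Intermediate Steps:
$x{\left(j \right)} = j + 2 j^{2}$ ($x{\left(j \right)} = \left(j^{2} + j^{2}\right) + j = 2 j^{2} + j = j + 2 j^{2}$)
$M{\left(h \right)} = \left(11 + h\right) \left(h + \left(6 + h\right)^{2}\right)$ ($M{\left(h \right)} = \left(h + 11\right) \left(h + \left(6 + h\right)^{2}\right) = \left(11 + h\right) \left(h + \left(6 + h\right)^{2}\right)$)
$K + 76 M{\left(x{\left(2 \right)} \right)} = 155 + 76 \left(396 + \left(2 \left(1 + 2 \cdot 2\right)\right)^{3} + 24 \left(2 \left(1 + 2 \cdot 2\right)\right)^{2} + 179 \cdot 2 \left(1 + 2 \cdot 2\right)\right) = 155 + 76 \left(396 + \left(2 \left(1 + 4\right)\right)^{3} + 24 \left(2 \left(1 + 4\right)\right)^{2} + 179 \cdot 2 \left(1 + 4\right)\right) = 155 + 76 \left(396 + \left(2 \cdot 5\right)^{3} + 24 \left(2 \cdot 5\right)^{2} + 179 \cdot 2 \cdot 5\right) = 155 + 76 \left(396 + 10^{3} + 24 \cdot 10^{2} + 179 \cdot 10\right) = 155 + 76 \left(396 + 1000 + 24 \cdot 100 + 1790\right) = 155 + 76 \left(396 + 1000 + 2400 + 1790\right) = 155 + 76 \cdot 5586 = 155 + 424536 = 424691$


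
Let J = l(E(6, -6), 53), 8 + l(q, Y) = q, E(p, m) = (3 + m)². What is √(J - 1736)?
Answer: I*√1735 ≈ 41.653*I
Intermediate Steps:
l(q, Y) = -8 + q
J = 1 (J = -8 + (3 - 6)² = -8 + (-3)² = -8 + 9 = 1)
√(J - 1736) = √(1 - 1736) = √(-1735) = I*√1735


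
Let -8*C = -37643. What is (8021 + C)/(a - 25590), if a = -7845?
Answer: -33937/89160 ≈ -0.38063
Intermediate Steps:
C = 37643/8 (C = -⅛*(-37643) = 37643/8 ≈ 4705.4)
(8021 + C)/(a - 25590) = (8021 + 37643/8)/(-7845 - 25590) = (101811/8)/(-33435) = (101811/8)*(-1/33435) = -33937/89160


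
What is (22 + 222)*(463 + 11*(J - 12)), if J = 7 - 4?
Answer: 88816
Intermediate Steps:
J = 3
(22 + 222)*(463 + 11*(J - 12)) = (22 + 222)*(463 + 11*(3 - 12)) = 244*(463 + 11*(-9)) = 244*(463 - 99) = 244*364 = 88816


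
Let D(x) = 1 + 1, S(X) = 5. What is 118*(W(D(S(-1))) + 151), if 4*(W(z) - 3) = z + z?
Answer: 18290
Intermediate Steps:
D(x) = 2
W(z) = 3 + z/2 (W(z) = 3 + (z + z)/4 = 3 + (2*z)/4 = 3 + z/2)
118*(W(D(S(-1))) + 151) = 118*((3 + (1/2)*2) + 151) = 118*((3 + 1) + 151) = 118*(4 + 151) = 118*155 = 18290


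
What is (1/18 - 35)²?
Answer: 395641/324 ≈ 1221.1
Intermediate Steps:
(1/18 - 35)² = (-629/18)² = 395641/324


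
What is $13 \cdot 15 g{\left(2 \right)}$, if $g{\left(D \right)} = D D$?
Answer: $780$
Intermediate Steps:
$g{\left(D \right)} = D^{2}$
$13 \cdot 15 g{\left(2 \right)} = 13 \cdot 15 \cdot 2^{2} = 195 \cdot 4 = 780$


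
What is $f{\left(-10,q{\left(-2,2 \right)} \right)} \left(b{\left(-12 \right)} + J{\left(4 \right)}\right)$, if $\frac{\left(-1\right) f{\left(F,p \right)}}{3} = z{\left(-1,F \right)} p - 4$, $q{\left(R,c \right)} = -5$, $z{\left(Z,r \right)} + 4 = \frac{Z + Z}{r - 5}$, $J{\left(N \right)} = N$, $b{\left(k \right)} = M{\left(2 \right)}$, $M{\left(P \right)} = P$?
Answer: $-276$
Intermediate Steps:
$b{\left(k \right)} = 2$
$z{\left(Z,r \right)} = -4 + \frac{2 Z}{-5 + r}$ ($z{\left(Z,r \right)} = -4 + \frac{Z + Z}{r - 5} = -4 + \frac{2 Z}{-5 + r}$)
$f{\left(F,p \right)} = 12 - \frac{6 p \left(9 - 2 F\right)}{-5 + F}$ ($f{\left(F,p \right)} = - 3 \left(\frac{2 \left(10 - 1 - 2 F\right)}{-5 + F} p - 4\right) = - 3 \left(\frac{2 \left(9 - 2 F\right)}{-5 + F} p - 4\right) = - 3 \left(\frac{2 p \left(9 - 2 F\right)}{-5 + F} - 4\right) = - 3 \left(-4 + \frac{2 p \left(9 - 2 F\right)}{-5 + F}\right) = 12 - \frac{6 p \left(9 - 2 F\right)}{-5 + F}$)
$f{\left(-10,q{\left(-2,2 \right)} \right)} \left(b{\left(-12 \right)} + J{\left(4 \right)}\right) = \frac{6 \left(-10 + 2 \left(-10\right) - 5 \left(-9 + 2 \left(-10\right)\right)\right)}{-5 - 10} \left(2 + 4\right) = \frac{6 \left(-10 - 20 - 5 \left(-9 - 20\right)\right)}{-15} \cdot 6 = 6 \left(- \frac{1}{15}\right) \left(-10 - 20 - -145\right) 6 = 6 \left(- \frac{1}{15}\right) \left(-10 - 20 + 145\right) 6 = 6 \left(- \frac{1}{15}\right) 115 \cdot 6 = \left(-46\right) 6 = -276$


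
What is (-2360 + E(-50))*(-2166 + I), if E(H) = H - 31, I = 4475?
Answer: -5636269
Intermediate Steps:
E(H) = -31 + H
(-2360 + E(-50))*(-2166 + I) = (-2360 + (-31 - 50))*(-2166 + 4475) = (-2360 - 81)*2309 = -2441*2309 = -5636269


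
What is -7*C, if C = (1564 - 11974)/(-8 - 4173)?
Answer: -72870/4181 ≈ -17.429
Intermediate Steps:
C = 10410/4181 (C = -10410/(-4181) = -10410*(-1/4181) = 10410/4181 ≈ 2.4898)
-7*C = -7*10410/4181 = -72870/4181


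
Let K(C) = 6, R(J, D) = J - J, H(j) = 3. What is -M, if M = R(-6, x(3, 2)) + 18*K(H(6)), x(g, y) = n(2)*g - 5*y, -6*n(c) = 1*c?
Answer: -108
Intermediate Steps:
n(c) = -c/6
x(g, y) = -5*y - g/3 (x(g, y) = (-1/6*2)*g - 5*y = -g/3 - 5*y = -5*y - g/3)
R(J, D) = 0
M = 108 (M = 0 + 18*6 = 0 + 108 = 108)
-M = -1*108 = -108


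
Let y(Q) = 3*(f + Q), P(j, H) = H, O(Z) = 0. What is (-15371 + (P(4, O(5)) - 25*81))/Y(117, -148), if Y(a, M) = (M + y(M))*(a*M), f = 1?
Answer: -4349/2549781 ≈ -0.0017056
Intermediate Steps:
y(Q) = 3 + 3*Q (y(Q) = 3*(1 + Q) = 3 + 3*Q)
Y(a, M) = M*a*(3 + 4*M) (Y(a, M) = (M + (3 + 3*M))*(a*M) = (3 + 4*M)*(M*a) = M*a*(3 + 4*M))
(-15371 + (P(4, O(5)) - 25*81))/Y(117, -148) = (-15371 + (0 - 25*81))/((-148*117*(3 + 4*(-148)))) = (-15371 + (0 - 2025))/((-148*117*(3 - 592))) = (-15371 - 2025)/((-148*117*(-589))) = -17396/10199124 = -17396*1/10199124 = -4349/2549781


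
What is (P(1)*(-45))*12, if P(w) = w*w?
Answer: -540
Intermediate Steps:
P(w) = w²
(P(1)*(-45))*12 = (1²*(-45))*12 = (1*(-45))*12 = -45*12 = -540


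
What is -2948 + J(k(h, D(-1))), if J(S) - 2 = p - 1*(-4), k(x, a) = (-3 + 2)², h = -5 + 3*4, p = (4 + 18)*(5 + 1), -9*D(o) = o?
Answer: -2810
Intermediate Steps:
D(o) = -o/9
p = 132 (p = 22*6 = 132)
h = 7 (h = -5 + 12 = 7)
k(x, a) = 1 (k(x, a) = (-1)² = 1)
J(S) = 138 (J(S) = 2 + (132 - 1*(-4)) = 2 + (132 + 4) = 2 + 136 = 138)
-2948 + J(k(h, D(-1))) = -2948 + 138 = -2810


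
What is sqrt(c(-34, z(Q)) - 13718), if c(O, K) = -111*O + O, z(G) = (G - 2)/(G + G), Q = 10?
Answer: I*sqrt(9978) ≈ 99.89*I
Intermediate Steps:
z(G) = (-2 + G)/(2*G) (z(G) = (-2 + G)/((2*G)) = (-2 + G)*(1/(2*G)) = (-2 + G)/(2*G))
c(O, K) = -110*O
sqrt(c(-34, z(Q)) - 13718) = sqrt(-110*(-34) - 13718) = sqrt(3740 - 13718) = sqrt(-9978) = I*sqrt(9978)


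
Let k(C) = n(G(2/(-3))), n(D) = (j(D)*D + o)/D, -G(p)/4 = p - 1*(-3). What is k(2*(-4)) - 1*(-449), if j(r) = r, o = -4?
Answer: 9242/21 ≈ 440.10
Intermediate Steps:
G(p) = -12 - 4*p (G(p) = -4*(p - 1*(-3)) = -4*(p + 3) = -4*(3 + p) = -12 - 4*p)
n(D) = (-4 + D²)/D (n(D) = (D*D - 4)/D = (D² - 4)/D = (-4 + D²)/D)
k(C) = -187/21 (k(C) = (-12 - 8/(-3)) - 4/(-12 - 8/(-3)) = (-12 - 8*(-1)/3) - 4/(-12 - 8*(-1)/3) = (-12 - 4*(-⅔)) - 4/(-12 - 4*(-⅔)) = (-12 + 8/3) - 4/(-12 + 8/3) = -28/3 - 4/(-28/3) = -28/3 - 4*(-3/28) = -28/3 + 3/7 = -187/21)
k(2*(-4)) - 1*(-449) = -187/21 - 1*(-449) = -187/21 + 449 = 9242/21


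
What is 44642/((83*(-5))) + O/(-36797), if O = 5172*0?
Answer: -44642/415 ≈ -107.57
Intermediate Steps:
O = 0
44642/((83*(-5))) + O/(-36797) = 44642/((83*(-5))) + 0/(-36797) = 44642/(-415) + 0*(-1/36797) = 44642*(-1/415) + 0 = -44642/415 + 0 = -44642/415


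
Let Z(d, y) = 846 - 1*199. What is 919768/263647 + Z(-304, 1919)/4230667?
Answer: 3891402704865/1115402662549 ≈ 3.4888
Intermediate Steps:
Z(d, y) = 647 (Z(d, y) = 846 - 199 = 647)
919768/263647 + Z(-304, 1919)/4230667 = 919768/263647 + 647/4230667 = 3891402704865/1115402662549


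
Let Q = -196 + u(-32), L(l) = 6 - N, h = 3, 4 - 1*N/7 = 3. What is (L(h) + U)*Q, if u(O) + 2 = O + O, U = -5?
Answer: 1572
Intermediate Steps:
N = 7 (N = 28 - 7*3 = 28 - 21 = 7)
u(O) = -2 + 2*O (u(O) = -2 + (O + O) = -2 + 2*O)
L(l) = -1 (L(l) = 6 - 1*7 = 6 - 7 = -1)
Q = -262 (Q = -196 + (-2 + 2*(-32)) = -196 + (-2 - 64) = -196 - 66 = -262)
(L(h) + U)*Q = (-1 - 5)*(-262) = -6*(-262) = 1572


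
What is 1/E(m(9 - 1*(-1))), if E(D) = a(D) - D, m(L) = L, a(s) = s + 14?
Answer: 1/14 ≈ 0.071429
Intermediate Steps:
a(s) = 14 + s
E(D) = 14 (E(D) = (14 + D) - D = 14)
1/E(m(9 - 1*(-1))) = 1/14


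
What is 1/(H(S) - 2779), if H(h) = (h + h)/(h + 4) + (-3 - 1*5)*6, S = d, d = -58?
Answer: -27/76271 ≈ -0.00035400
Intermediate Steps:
S = -58
H(h) = -48 + 2*h/(4 + h) (H(h) = (2*h)/(4 + h) + (-3 - 5)*6 = 2*h/(4 + h) - 8*6 = 2*h/(4 + h) - 48 = -48 + 2*h/(4 + h))
1/(H(S) - 2779) = 1/(2*(-96 - 23*(-58))/(4 - 58) - 2779) = 1/(2*(-96 + 1334)/(-54) - 2779) = 1/(2*(-1/54)*1238 - 2779) = 1/(-1238/27 - 2779) = 1/(-76271/27) = -27/76271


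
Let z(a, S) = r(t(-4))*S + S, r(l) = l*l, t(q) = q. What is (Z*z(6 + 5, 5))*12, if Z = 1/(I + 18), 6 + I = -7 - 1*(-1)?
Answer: 170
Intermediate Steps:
I = -12 (I = -6 + (-7 - 1*(-1)) = -6 + (-7 + 1) = -6 - 6 = -12)
r(l) = l²
Z = ⅙ (Z = 1/(-12 + 18) = 1/6 = ⅙ ≈ 0.16667)
z(a, S) = 17*S (z(a, S) = (-4)²*S + S = 16*S + S = 17*S)
(Z*z(6 + 5, 5))*12 = ((17*5)/6)*12 = ((⅙)*85)*12 = (85/6)*12 = 170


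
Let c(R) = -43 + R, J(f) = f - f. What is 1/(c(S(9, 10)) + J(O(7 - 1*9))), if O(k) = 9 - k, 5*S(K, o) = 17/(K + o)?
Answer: -95/4068 ≈ -0.023353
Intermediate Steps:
S(K, o) = 17/(5*(K + o)) (S(K, o) = (17/(K + o))/5 = 17/(5*(K + o)))
J(f) = 0
1/(c(S(9, 10)) + J(O(7 - 1*9))) = 1/((-43 + 17/(5*(9 + 10))) + 0) = 1/((-43 + (17/5)/19) + 0) = 1/((-43 + (17/5)*(1/19)) + 0) = 1/((-43 + 17/95) + 0) = 1/(-4068/95 + 0) = 1/(-4068/95) = -95/4068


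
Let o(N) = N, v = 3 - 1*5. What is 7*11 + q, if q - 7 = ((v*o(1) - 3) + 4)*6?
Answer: 78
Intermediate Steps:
v = -2 (v = 3 - 5 = -2)
q = 1 (q = 7 + ((-2*1 - 3) + 4)*6 = 7 + ((-2 - 3) + 4)*6 = 7 + (-5 + 4)*6 = 7 - 1*6 = 7 - 6 = 1)
7*11 + q = 7*11 + 1 = 77 + 1 = 78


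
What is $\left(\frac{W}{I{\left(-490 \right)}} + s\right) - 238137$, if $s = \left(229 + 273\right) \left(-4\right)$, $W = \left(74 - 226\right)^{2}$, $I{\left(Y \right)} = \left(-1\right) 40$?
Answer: $- \frac{1203613}{5} \approx -2.4072 \cdot 10^{5}$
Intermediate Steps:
$I{\left(Y \right)} = -40$
$W = 23104$ ($W = \left(-152\right)^{2} = 23104$)
$s = -2008$ ($s = 502 \left(-4\right) = -2008$)
$\left(\frac{W}{I{\left(-490 \right)}} + s\right) - 238137 = \left(\frac{23104}{-40} - 2008\right) - 238137 = \left(23104 \left(- \frac{1}{40}\right) - 2008\right) - 238137 = \left(- \frac{2888}{5} - 2008\right) - 238137 = - \frac{12928}{5} - 238137 = - \frac{1203613}{5}$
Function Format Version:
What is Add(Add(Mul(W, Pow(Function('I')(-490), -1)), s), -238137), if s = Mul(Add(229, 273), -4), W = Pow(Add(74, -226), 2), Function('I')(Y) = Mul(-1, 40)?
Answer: Rational(-1203613, 5) ≈ -2.4072e+5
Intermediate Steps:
Function('I')(Y) = -40
W = 23104 (W = Pow(-152, 2) = 23104)
s = -2008 (s = Mul(502, -4) = -2008)
Add(Add(Mul(W, Pow(Function('I')(-490), -1)), s), -238137) = Add(Add(Mul(23104, Pow(-40, -1)), -2008), -238137) = Add(Add(Mul(23104, Rational(-1, 40)), -2008), -238137) = Add(Add(Rational(-2888, 5), -2008), -238137) = Add(Rational(-12928, 5), -238137) = Rational(-1203613, 5)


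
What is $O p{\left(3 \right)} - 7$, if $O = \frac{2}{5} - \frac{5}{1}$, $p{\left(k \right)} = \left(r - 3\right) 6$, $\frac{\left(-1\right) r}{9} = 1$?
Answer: $\frac{1621}{5} \approx 324.2$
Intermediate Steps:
$r = -9$ ($r = \left(-9\right) 1 = -9$)
$p{\left(k \right)} = -72$ ($p{\left(k \right)} = \left(-9 - 3\right) 6 = \left(-12\right) 6 = -72$)
$O = - \frac{23}{5}$ ($O = 2 \cdot \frac{1}{5} - 5 = \frac{2}{5} - 5 = - \frac{23}{5} \approx -4.6$)
$O p{\left(3 \right)} - 7 = \left(- \frac{23}{5}\right) \left(-72\right) - 7 = \frac{1656}{5} - 7 = \frac{1621}{5}$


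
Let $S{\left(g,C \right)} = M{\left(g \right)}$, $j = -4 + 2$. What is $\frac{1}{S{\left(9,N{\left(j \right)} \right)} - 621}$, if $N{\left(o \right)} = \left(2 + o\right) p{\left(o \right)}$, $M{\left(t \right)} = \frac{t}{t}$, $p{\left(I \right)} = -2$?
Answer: $- \frac{1}{620} \approx -0.0016129$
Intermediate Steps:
$M{\left(t \right)} = 1$
$j = -2$
$N{\left(o \right)} = -4 - 2 o$ ($N{\left(o \right)} = \left(2 + o\right) \left(-2\right) = -4 - 2 o$)
$S{\left(g,C \right)} = 1$
$\frac{1}{S{\left(9,N{\left(j \right)} \right)} - 621} = \frac{1}{1 - 621} = \frac{1}{-620} = - \frac{1}{620}$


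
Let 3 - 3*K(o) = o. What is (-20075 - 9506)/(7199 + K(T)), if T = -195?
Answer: -29581/7265 ≈ -4.0717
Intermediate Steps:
K(o) = 1 - o/3
(-20075 - 9506)/(7199 + K(T)) = (-20075 - 9506)/(7199 + (1 - 1/3*(-195))) = -29581/(7199 + (1 + 65)) = -29581/(7199 + 66) = -29581/7265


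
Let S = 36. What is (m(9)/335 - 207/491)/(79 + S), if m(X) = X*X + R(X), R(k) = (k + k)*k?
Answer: 49968/18915775 ≈ 0.0026416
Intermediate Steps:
R(k) = 2*k² (R(k) = (2*k)*k = 2*k²)
m(X) = 3*X² (m(X) = X*X + 2*X² = X² + 2*X² = 3*X²)
(m(9)/335 - 207/491)/(79 + S) = ((3*9²)/335 - 207/491)/(79 + 36) = ((3*81)*(1/335) - 207*1/491)/115 = (243*(1/335) - 207/491)*(1/115) = (243/335 - 207/491)*(1/115) = (49968/164485)*(1/115) = 49968/18915775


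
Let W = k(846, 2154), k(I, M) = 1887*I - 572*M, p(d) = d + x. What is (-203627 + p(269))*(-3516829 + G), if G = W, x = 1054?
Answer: 637766394560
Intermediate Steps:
p(d) = 1054 + d (p(d) = d + 1054 = 1054 + d)
k(I, M) = -572*M + 1887*I
W = 364314 (W = -572*2154 + 1887*846 = -1232088 + 1596402 = 364314)
G = 364314
(-203627 + p(269))*(-3516829 + G) = (-203627 + (1054 + 269))*(-3516829 + 364314) = (-203627 + 1323)*(-3152515) = -202304*(-3152515) = 637766394560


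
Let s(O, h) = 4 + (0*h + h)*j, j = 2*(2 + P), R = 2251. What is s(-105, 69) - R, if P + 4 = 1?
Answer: -2385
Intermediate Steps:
P = -3 (P = -4 + 1 = -3)
j = -2 (j = 2*(2 - 3) = 2*(-1) = -2)
s(O, h) = 4 - 2*h (s(O, h) = 4 + (0*h + h)*(-2) = 4 + (0 + h)*(-2) = 4 + h*(-2) = 4 - 2*h)
s(-105, 69) - R = (4 - 2*69) - 1*2251 = (4 - 138) - 2251 = -134 - 2251 = -2385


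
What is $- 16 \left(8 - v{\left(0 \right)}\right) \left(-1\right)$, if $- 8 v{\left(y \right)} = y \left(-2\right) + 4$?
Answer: $136$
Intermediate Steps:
$v{\left(y \right)} = - \frac{1}{2} + \frac{y}{4}$ ($v{\left(y \right)} = - \frac{y \left(-2\right) + 4}{8} = - \frac{- 2 y + 4}{8} = - \frac{4 - 2 y}{8} = - \frac{1}{2} + \frac{y}{4}$)
$- 16 \left(8 - v{\left(0 \right)}\right) \left(-1\right) = - 16 \left(8 - \left(- \frac{1}{2} + \frac{1}{4} \cdot 0\right)\right) \left(-1\right) = - 16 \left(8 - \left(- \frac{1}{2} + 0\right)\right) \left(-1\right) = - 16 \left(8 - - \frac{1}{2}\right) \left(-1\right) = - 16 \left(8 + \frac{1}{2}\right) \left(-1\right) = \left(-16\right) \frac{17}{2} \left(-1\right) = \left(-136\right) \left(-1\right) = 136$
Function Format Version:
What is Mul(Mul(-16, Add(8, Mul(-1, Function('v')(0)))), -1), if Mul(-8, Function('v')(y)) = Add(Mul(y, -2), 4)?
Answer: 136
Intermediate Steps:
Function('v')(y) = Add(Rational(-1, 2), Mul(Rational(1, 4), y)) (Function('v')(y) = Mul(Rational(-1, 8), Add(Mul(y, -2), 4)) = Mul(Rational(-1, 8), Add(Mul(-2, y), 4)) = Mul(Rational(-1, 8), Add(4, Mul(-2, y))) = Add(Rational(-1, 2), Mul(Rational(1, 4), y)))
Mul(Mul(-16, Add(8, Mul(-1, Function('v')(0)))), -1) = Mul(Mul(-16, Add(8, Mul(-1, Add(Rational(-1, 2), Mul(Rational(1, 4), 0))))), -1) = Mul(Mul(-16, Add(8, Mul(-1, Add(Rational(-1, 2), 0)))), -1) = Mul(Mul(-16, Add(8, Mul(-1, Rational(-1, 2)))), -1) = Mul(Mul(-16, Add(8, Rational(1, 2))), -1) = Mul(Mul(-16, Rational(17, 2)), -1) = Mul(-136, -1) = 136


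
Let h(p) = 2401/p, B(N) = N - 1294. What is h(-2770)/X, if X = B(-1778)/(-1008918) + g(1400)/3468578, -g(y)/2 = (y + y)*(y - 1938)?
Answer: -700193781619017/704116369415360 ≈ -0.99443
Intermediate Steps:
B(N) = -1294 + N
g(y) = -4*y*(-1938 + y) (g(y) = -2*(y + y)*(y - 1938) = -2*2*y*(-1938 + y) = -4*y*(-1938 + y))
X = 254193635168/291625898217 (X = (-1294 - 1778)/(-1008918) + (4*1400*(1938 - 1*1400))/3468578 = -3072*(-1/1008918) + (4*1400*(1938 - 1400))*(1/3468578) = 512/168153 + (4*1400*538)*(1/3468578) = 512/168153 + 3012800*(1/3468578) = 512/168153 + 1506400/1734289 = 254193635168/291625898217 ≈ 0.87164)
h(-2770)/X = (2401/(-2770))/(254193635168/291625898217) = (2401*(-1/2770))*(291625898217/254193635168) = -2401/2770*291625898217/254193635168 = -700193781619017/704116369415360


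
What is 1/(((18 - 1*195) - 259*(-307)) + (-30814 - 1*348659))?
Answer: -1/300137 ≈ -3.3318e-6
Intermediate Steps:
1/(((18 - 1*195) - 259*(-307)) + (-30814 - 1*348659)) = 1/(((18 - 195) + 79513) + (-30814 - 348659)) = 1/((-177 + 79513) - 379473) = 1/(79336 - 379473) = 1/(-300137) = -1/300137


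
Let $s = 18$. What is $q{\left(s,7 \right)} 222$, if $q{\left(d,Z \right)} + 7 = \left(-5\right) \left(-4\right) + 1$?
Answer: $3108$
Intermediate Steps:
$q{\left(d,Z \right)} = 14$ ($q{\left(d,Z \right)} = -7 + \left(\left(-5\right) \left(-4\right) + 1\right) = -7 + \left(20 + 1\right) = -7 + 21 = 14$)
$q{\left(s,7 \right)} 222 = 14 \cdot 222 = 3108$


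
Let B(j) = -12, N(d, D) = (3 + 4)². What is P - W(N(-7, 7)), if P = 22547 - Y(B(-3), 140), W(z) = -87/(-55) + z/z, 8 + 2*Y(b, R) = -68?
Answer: 1242033/55 ≈ 22582.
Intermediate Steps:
N(d, D) = 49 (N(d, D) = 7² = 49)
Y(b, R) = -38 (Y(b, R) = -4 + (½)*(-68) = -4 - 34 = -38)
W(z) = 142/55 (W(z) = -87*(-1/55) + 1 = 87/55 + 1 = 142/55)
P = 22585 (P = 22547 - 1*(-38) = 22547 + 38 = 22585)
P - W(N(-7, 7)) = 22585 - 1*142/55 = 22585 - 142/55 = 1242033/55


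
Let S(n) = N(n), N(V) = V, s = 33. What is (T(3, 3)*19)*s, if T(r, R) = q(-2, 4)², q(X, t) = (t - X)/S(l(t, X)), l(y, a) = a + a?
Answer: 5643/4 ≈ 1410.8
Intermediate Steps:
l(y, a) = 2*a
S(n) = n
q(X, t) = (t - X)/(2*X) (q(X, t) = (t - X)/((2*X)) = (t - X)*(1/(2*X)) = (t - X)/(2*X))
T(r, R) = 9/4 (T(r, R) = ((½)*(4 - 1*(-2))/(-2))² = ((½)*(-½)*(4 + 2))² = ((½)*(-½)*6)² = (-3/2)² = 9/4)
(T(3, 3)*19)*s = ((9/4)*19)*33 = (171/4)*33 = 5643/4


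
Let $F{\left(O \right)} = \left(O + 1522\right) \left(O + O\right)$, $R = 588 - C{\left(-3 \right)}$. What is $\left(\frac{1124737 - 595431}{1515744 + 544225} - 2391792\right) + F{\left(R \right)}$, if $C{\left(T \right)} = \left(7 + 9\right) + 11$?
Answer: $- \frac{112609736048}{2059969} \approx -54666.0$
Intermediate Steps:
$C{\left(T \right)} = 27$ ($C{\left(T \right)} = 16 + 11 = 27$)
$R = 561$ ($R = 588 - 27 = 561$)
$F{\left(O \right)} = 2 O \left(1522 + O\right)$ ($F{\left(O \right)} = \left(1522 + O\right) 2 O = 2 O \left(1522 + O\right)$)
$\left(\frac{1124737 - 595431}{1515744 + 544225} - 2391792\right) + F{\left(R \right)} = \left(\frac{1124737 - 595431}{1515744 + 544225} - 2391792\right) + 2 \cdot 561 \left(1522 + 561\right) = \left(\frac{529306}{2059969} - 2391792\right) + 2 \cdot 561 \cdot 2083 = \left(529306 \cdot \frac{1}{2059969} - 2391792\right) + 2337126 = \left(\frac{529306}{2059969} - 2391792\right) + 2337126 = - \frac{4927016845142}{2059969} + 2337126 = - \frac{112609736048}{2059969}$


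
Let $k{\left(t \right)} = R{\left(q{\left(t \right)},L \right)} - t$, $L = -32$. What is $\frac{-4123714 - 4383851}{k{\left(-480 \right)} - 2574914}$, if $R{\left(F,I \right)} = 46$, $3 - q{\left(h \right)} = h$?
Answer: $\frac{8507565}{2574388} \approx 3.3047$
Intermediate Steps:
$q{\left(h \right)} = 3 - h$
$k{\left(t \right)} = 46 - t$
$\frac{-4123714 - 4383851}{k{\left(-480 \right)} - 2574914} = \frac{-4123714 - 4383851}{\left(46 - -480\right) - 2574914} = - \frac{8507565}{\left(46 + 480\right) - 2574914} = - \frac{8507565}{526 - 2574914} = - \frac{8507565}{-2574388} = \left(-8507565\right) \left(- \frac{1}{2574388}\right) = \frac{8507565}{2574388}$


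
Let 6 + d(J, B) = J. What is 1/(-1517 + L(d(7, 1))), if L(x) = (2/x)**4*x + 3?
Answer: -1/1498 ≈ -0.00066756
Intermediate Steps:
d(J, B) = -6 + J
L(x) = 3 + 16/x**3 (L(x) = (16/x**4)*x + 3 = 16/x**3 + 3 = 3 + 16/x**3)
1/(-1517 + L(d(7, 1))) = 1/(-1517 + (3 + 16/(-6 + 7)**3)) = 1/(-1517 + (3 + 16/1**3)) = 1/(-1517 + (3 + 16*1)) = 1/(-1517 + (3 + 16)) = 1/(-1517 + 19) = 1/(-1498) = -1/1498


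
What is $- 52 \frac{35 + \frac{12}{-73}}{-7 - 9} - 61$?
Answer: $\frac{15247}{292} \approx 52.216$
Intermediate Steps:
$- 52 \frac{35 + \frac{12}{-73}}{-7 - 9} - 61 = - 52 \frac{35 + 12 \left(- \frac{1}{73}\right)}{-16} - 61 = - 52 \left(35 - \frac{12}{73}\right) \left(- \frac{1}{16}\right) - 61 = - 52 \cdot \frac{2543}{73} \left(- \frac{1}{16}\right) - 61 = \left(-52\right) \left(- \frac{2543}{1168}\right) - 61 = \frac{33059}{292} - 61 = \frac{15247}{292}$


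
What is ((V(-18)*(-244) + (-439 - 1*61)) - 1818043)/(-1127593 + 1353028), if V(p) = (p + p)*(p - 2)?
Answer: -94963/10735 ≈ -8.8461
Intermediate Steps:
V(p) = 2*p*(-2 + p) (V(p) = (2*p)*(-2 + p) = 2*p*(-2 + p))
((V(-18)*(-244) + (-439 - 1*61)) - 1818043)/(-1127593 + 1353028) = (((2*(-18)*(-2 - 18))*(-244) + (-439 - 1*61)) - 1818043)/(-1127593 + 1353028) = (((2*(-18)*(-20))*(-244) + (-439 - 61)) - 1818043)/225435 = ((720*(-244) - 500) - 1818043)*(1/225435) = ((-175680 - 500) - 1818043)*(1/225435) = (-176180 - 1818043)*(1/225435) = -1994223*1/225435 = -94963/10735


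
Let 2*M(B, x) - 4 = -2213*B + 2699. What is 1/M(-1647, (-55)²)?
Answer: 1/1823757 ≈ 5.4832e-7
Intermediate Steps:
M(B, x) = 2703/2 - 2213*B/2 (M(B, x) = 2 + (-2213*B + 2699)/2 = 2 + (2699 - 2213*B)/2 = 2 + (2699/2 - 2213*B/2) = 2703/2 - 2213*B/2)
1/M(-1647, (-55)²) = 1/(2703/2 - 2213/2*(-1647)) = 1/(2703/2 + 3644811/2) = 1/1823757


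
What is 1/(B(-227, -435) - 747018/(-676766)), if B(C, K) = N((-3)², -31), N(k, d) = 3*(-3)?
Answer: -338383/2671938 ≈ -0.12664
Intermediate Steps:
N(k, d) = -9
B(C, K) = -9
1/(B(-227, -435) - 747018/(-676766)) = 1/(-9 - 747018/(-676766)) = 1/(-9 - 747018*(-1/676766)) = 1/(-9 + 373509/338383) = 1/(-2671938/338383) = -338383/2671938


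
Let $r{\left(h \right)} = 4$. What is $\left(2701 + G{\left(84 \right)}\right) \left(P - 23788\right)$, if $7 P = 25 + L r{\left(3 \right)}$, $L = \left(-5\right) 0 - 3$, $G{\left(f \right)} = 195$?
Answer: $- \frac{482192688}{7} \approx -6.8885 \cdot 10^{7}$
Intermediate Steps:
$L = -3$ ($L = 0 - 3 = -3$)
$P = \frac{13}{7}$ ($P = \frac{25 - 12}{7} = \frac{1}{7} \cdot 13 = \frac{13}{7} \approx 1.8571$)
$\left(2701 + G{\left(84 \right)}\right) \left(P - 23788\right) = \left(2701 + 195\right) \left(\frac{13}{7} - 23788\right) = 2896 \left(- \frac{166503}{7}\right) = - \frac{482192688}{7}$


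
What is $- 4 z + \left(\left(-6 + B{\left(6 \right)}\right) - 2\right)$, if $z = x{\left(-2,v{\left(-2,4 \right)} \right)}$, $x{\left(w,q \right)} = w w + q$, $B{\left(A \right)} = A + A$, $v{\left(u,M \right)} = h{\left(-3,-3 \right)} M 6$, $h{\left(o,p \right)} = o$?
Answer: $276$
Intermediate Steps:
$v{\left(u,M \right)} = - 18 M$ ($v{\left(u,M \right)} = - 3 M 6 = - 18 M$)
$B{\left(A \right)} = 2 A$
$x{\left(w,q \right)} = q + w^{2}$ ($x{\left(w,q \right)} = w^{2} + q = q + w^{2}$)
$z = -68$ ($z = \left(-18\right) 4 + \left(-2\right)^{2} = -72 + 4 = -68$)
$- 4 z + \left(\left(-6 + B{\left(6 \right)}\right) - 2\right) = \left(-4\right) \left(-68\right) + \left(\left(-6 + 2 \cdot 6\right) - 2\right) = 272 + \left(\left(-6 + 12\right) - 2\right) = 272 + \left(6 - 2\right) = 272 + 4 = 276$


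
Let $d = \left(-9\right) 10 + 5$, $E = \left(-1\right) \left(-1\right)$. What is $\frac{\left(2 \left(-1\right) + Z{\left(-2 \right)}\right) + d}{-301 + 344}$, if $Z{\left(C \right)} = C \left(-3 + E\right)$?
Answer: $- \frac{83}{43} \approx -1.9302$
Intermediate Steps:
$E = 1$
$Z{\left(C \right)} = - 2 C$ ($Z{\left(C \right)} = C \left(-3 + 1\right) = C \left(-2\right) = - 2 C$)
$d = -85$ ($d = -90 + 5 = -85$)
$\frac{\left(2 \left(-1\right) + Z{\left(-2 \right)}\right) + d}{-301 + 344} = \frac{\left(2 \left(-1\right) - -4\right) - 85}{-301 + 344} = \frac{\left(-2 + 4\right) - 85}{43} = \left(2 - 85\right) \frac{1}{43} = \left(-83\right) \frac{1}{43} = - \frac{83}{43}$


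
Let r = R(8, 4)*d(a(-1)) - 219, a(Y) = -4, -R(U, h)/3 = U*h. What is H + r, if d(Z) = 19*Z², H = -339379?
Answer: -368782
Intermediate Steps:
R(U, h) = -3*U*h
r = -29403 (r = (-3*8*4)*(19*(-4)²) - 219 = -1824*16 - 219 = -96*304 - 219 = -29184 - 219 = -29403)
H + r = -339379 - 29403 = -368782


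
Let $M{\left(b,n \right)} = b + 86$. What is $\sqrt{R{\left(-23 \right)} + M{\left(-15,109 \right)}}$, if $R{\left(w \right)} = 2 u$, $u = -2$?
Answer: $\sqrt{67} \approx 8.1853$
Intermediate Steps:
$M{\left(b,n \right)} = 86 + b$
$R{\left(w \right)} = -4$ ($R{\left(w \right)} = 2 \left(-2\right) = -4$)
$\sqrt{R{\left(-23 \right)} + M{\left(-15,109 \right)}} = \sqrt{-4 + \left(86 - 15\right)} = \sqrt{-4 + 71} = \sqrt{67}$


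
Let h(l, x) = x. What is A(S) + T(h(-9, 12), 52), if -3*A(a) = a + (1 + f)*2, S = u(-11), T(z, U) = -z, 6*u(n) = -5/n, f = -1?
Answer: -2381/198 ≈ -12.025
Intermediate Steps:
u(n) = -5/(6*n) (u(n) = (-5/n)/6 = -5/(6*n))
S = 5/66 (S = -⅚/(-11) = -⅚*(-1/11) = 5/66 ≈ 0.075758)
A(a) = -a/3 (A(a) = -(a + (1 - 1)*2)/3 = -(a + 0*2)/3 = -(a + 0)/3 = -a/3)
A(S) + T(h(-9, 12), 52) = -⅓*5/66 - 1*12 = -5/198 - 12 = -2381/198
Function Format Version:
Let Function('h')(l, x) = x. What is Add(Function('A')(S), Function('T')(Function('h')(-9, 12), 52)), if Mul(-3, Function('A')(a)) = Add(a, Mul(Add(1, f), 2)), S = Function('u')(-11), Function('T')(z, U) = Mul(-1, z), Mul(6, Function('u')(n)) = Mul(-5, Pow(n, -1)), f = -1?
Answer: Rational(-2381, 198) ≈ -12.025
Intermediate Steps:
Function('u')(n) = Mul(Rational(-5, 6), Pow(n, -1)) (Function('u')(n) = Mul(Rational(1, 6), Mul(-5, Pow(n, -1))) = Mul(Rational(-5, 6), Pow(n, -1)))
S = Rational(5, 66) (S = Mul(Rational(-5, 6), Pow(-11, -1)) = Mul(Rational(-5, 6), Rational(-1, 11)) = Rational(5, 66) ≈ 0.075758)
Function('A')(a) = Mul(Rational(-1, 3), a) (Function('A')(a) = Mul(Rational(-1, 3), Add(a, Mul(Add(1, -1), 2))) = Mul(Rational(-1, 3), Add(a, Mul(0, 2))) = Mul(Rational(-1, 3), Add(a, 0)) = Mul(Rational(-1, 3), a))
Add(Function('A')(S), Function('T')(Function('h')(-9, 12), 52)) = Add(Mul(Rational(-1, 3), Rational(5, 66)), Mul(-1, 12)) = Add(Rational(-5, 198), -12) = Rational(-2381, 198)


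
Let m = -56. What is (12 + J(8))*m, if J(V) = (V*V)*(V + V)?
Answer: -58016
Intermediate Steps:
J(V) = 2*V³ (J(V) = V²*(2*V) = 2*V³)
(12 + J(8))*m = (12 + 2*8³)*(-56) = (12 + 2*512)*(-56) = (12 + 1024)*(-56) = 1036*(-56) = -58016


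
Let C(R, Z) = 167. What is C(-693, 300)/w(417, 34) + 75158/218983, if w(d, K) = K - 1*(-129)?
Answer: 48820915/35694229 ≈ 1.3678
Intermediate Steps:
w(d, K) = 129 + K (w(d, K) = K + 129 = 129 + K)
C(-693, 300)/w(417, 34) + 75158/218983 = 167/(129 + 34) + 75158/218983 = 167/163 + 75158*(1/218983) = 167*(1/163) + 75158/218983 = 167/163 + 75158/218983 = 48820915/35694229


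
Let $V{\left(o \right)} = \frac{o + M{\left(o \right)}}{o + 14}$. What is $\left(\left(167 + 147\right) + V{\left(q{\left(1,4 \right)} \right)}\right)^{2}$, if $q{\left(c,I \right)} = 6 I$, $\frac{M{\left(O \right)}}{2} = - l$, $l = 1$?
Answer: $\frac{35724529}{361} \approx 98960.0$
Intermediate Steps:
$M{\left(O \right)} = -2$ ($M{\left(O \right)} = 2 \left(\left(-1\right) 1\right) = 2 \left(-1\right) = -2$)
$V{\left(o \right)} = \frac{-2 + o}{14 + o}$ ($V{\left(o \right)} = \frac{o - 2}{o + 14} = \frac{-2 + o}{14 + o}$)
$\left(\left(167 + 147\right) + V{\left(q{\left(1,4 \right)} \right)}\right)^{2} = \left(\left(167 + 147\right) + \frac{-2 + 6 \cdot 4}{14 + 6 \cdot 4}\right)^{2} = \left(314 + \frac{-2 + 24}{14 + 24}\right)^{2} = \left(314 + \frac{1}{38} \cdot 22\right)^{2} = \left(314 + \frac{11}{19}\right)^{2} = \left(\frac{5977}{19}\right)^{2} = \frac{35724529}{361}$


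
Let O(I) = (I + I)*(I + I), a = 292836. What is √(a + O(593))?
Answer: 2*√424858 ≈ 1303.6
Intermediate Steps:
O(I) = 4*I² (O(I) = (2*I)*(2*I) = 4*I²)
√(a + O(593)) = √(292836 + 4*593²) = √(292836 + 4*351649) = √(292836 + 1406596) = √1699432 = 2*√424858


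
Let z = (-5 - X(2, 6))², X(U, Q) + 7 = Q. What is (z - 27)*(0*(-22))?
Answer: 0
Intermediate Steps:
X(U, Q) = -7 + Q
z = 16 (z = (-5 - (-7 + 6))² = (-5 - 1*(-1))² = (-5 + 1)² = (-4)² = 16)
(z - 27)*(0*(-22)) = (16 - 27)*(0*(-22)) = -11*0 = 0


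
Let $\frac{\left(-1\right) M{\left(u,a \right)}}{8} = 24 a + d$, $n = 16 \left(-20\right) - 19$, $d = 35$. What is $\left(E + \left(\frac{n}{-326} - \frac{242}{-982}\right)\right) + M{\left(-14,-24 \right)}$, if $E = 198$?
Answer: $\frac{724664611}{160066} \approx 4527.3$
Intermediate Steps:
$n = -339$ ($n = -320 - 19 = -339$)
$M{\left(u,a \right)} = -280 - 192 a$ ($M{\left(u,a \right)} = - 8 \left(24 a + 35\right) = - 8 \left(35 + 24 a\right) = -280 - 192 a$)
$\left(E + \left(\frac{n}{-326} - \frac{242}{-982}\right)\right) + M{\left(-14,-24 \right)} = \left(198 - \left(- \frac{339}{326} - \frac{121}{491}\right)\right) - -4328 = \left(198 - - \frac{205895}{160066}\right) + \left(-280 + 4608\right) = \left(198 + \left(\frac{339}{326} + \frac{121}{491}\right)\right) + 4328 = \left(198 + \frac{205895}{160066}\right) + 4328 = \frac{31898963}{160066} + 4328 = \frac{724664611}{160066}$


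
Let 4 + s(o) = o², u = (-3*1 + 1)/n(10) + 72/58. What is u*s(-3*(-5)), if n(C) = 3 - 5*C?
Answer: 386750/1363 ≈ 283.75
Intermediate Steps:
u = 1750/1363 (u = (-3*1 + 1)/(3 - 5*10) + 72/58 = (-3 + 1)/(3 - 50) + 72*(1/58) = -2/(-47) + 36/29 = -2*(-1/47) + 36/29 = 2/47 + 36/29 = 1750/1363 ≈ 1.2839)
s(o) = -4 + o²
u*s(-3*(-5)) = 1750*(-4 + (-3*(-5))²)/1363 = 1750*(-4 + 15²)/1363 = 1750*(-4 + 225)/1363 = (1750/1363)*221 = 386750/1363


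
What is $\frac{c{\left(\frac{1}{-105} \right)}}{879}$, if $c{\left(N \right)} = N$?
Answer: $- \frac{1}{92295} \approx -1.0835 \cdot 10^{-5}$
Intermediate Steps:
$\frac{c{\left(\frac{1}{-105} \right)}}{879} = \frac{1}{\left(-105\right) 879} = \left(- \frac{1}{105}\right) \frac{1}{879} = - \frac{1}{92295}$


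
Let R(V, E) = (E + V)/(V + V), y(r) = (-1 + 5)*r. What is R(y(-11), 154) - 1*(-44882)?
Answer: 179523/4 ≈ 44881.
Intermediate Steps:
y(r) = 4*r
R(V, E) = (E + V)/(2*V) (R(V, E) = (E + V)/((2*V)) = (E + V)*(1/(2*V)) = (E + V)/(2*V))
R(y(-11), 154) - 1*(-44882) = (154 + 4*(-11))/(2*((4*(-11)))) - 1*(-44882) = (½)*(154 - 44)/(-44) + 44882 = (½)*(-1/44)*110 + 44882 = -5/4 + 44882 = 179523/4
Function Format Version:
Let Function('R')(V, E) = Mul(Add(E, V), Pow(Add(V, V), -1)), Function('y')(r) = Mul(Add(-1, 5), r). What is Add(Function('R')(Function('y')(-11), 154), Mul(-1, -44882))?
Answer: Rational(179523, 4) ≈ 44881.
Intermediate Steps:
Function('y')(r) = Mul(4, r)
Function('R')(V, E) = Mul(Rational(1, 2), Pow(V, -1), Add(E, V)) (Function('R')(V, E) = Mul(Add(E, V), Pow(Mul(2, V), -1)) = Mul(Add(E, V), Mul(Rational(1, 2), Pow(V, -1))) = Mul(Rational(1, 2), Pow(V, -1), Add(E, V)))
Add(Function('R')(Function('y')(-11), 154), Mul(-1, -44882)) = Add(Mul(Rational(1, 2), Pow(Mul(4, -11), -1), Add(154, Mul(4, -11))), Mul(-1, -44882)) = Add(Mul(Rational(1, 2), Pow(-44, -1), Add(154, -44)), 44882) = Add(Mul(Rational(1, 2), Rational(-1, 44), 110), 44882) = Add(Rational(-5, 4), 44882) = Rational(179523, 4)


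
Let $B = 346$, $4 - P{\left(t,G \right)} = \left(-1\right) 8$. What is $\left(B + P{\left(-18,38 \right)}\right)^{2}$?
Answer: $128164$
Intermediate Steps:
$P{\left(t,G \right)} = 12$ ($P{\left(t,G \right)} = 4 - \left(-1\right) 8 = 4 - -8 = 4 + 8 = 12$)
$\left(B + P{\left(-18,38 \right)}\right)^{2} = \left(346 + 12\right)^{2} = 358^{2} = 128164$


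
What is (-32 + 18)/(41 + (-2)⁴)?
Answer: -14/57 ≈ -0.24561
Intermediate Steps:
(-32 + 18)/(41 + (-2)⁴) = -14/(41 + 16) = -14/57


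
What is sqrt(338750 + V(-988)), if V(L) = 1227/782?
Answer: 11*sqrt(1712022434)/782 ≈ 582.02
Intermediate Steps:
V(L) = 1227/782 (V(L) = 1227*(1/782) = 1227/782)
sqrt(338750 + V(-988)) = sqrt(338750 + 1227/782) = sqrt(264903727/782) = 11*sqrt(1712022434)/782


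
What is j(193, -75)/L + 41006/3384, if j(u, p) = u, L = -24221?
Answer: 496276607/40981932 ≈ 12.110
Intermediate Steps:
j(193, -75)/L + 41006/3384 = 193/(-24221) + 41006/3384 = 193*(-1/24221) + 41006*(1/3384) = -193/24221 + 20503/1692 = 496276607/40981932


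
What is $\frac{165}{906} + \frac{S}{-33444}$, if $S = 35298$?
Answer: $- \frac{122508}{140279} \approx -0.87332$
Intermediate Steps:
$\frac{165}{906} + \frac{S}{-33444} = \frac{165}{906} + \frac{35298}{-33444} = 165 \cdot \frac{1}{906} + 35298 \left(- \frac{1}{33444}\right) = \frac{55}{302} - \frac{1961}{1858} = - \frac{122508}{140279}$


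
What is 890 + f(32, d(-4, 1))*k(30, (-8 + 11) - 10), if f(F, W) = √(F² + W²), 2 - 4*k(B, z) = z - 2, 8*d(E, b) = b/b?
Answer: 890 + 11*√65537/32 ≈ 978.00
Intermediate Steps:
d(E, b) = ⅛ (d(E, b) = (b/b)/8 = (⅛)*1 = ⅛)
k(B, z) = 1 - z/4 (k(B, z) = ½ - (z - 2)/4 = ½ - (-2 + z)/4 = ½ + (½ - z/4) = 1 - z/4)
890 + f(32, d(-4, 1))*k(30, (-8 + 11) - 10) = 890 + √(32² + (⅛)²)*(1 - ((-8 + 11) - 10)/4) = 890 + √(1024 + 1/64)*(1 - (3 - 10)/4) = 890 + √(65537/64)*(1 - ¼*(-7)) = 890 + (√65537/8)*(1 + 7/4) = 890 + (√65537/8)*(11/4) = 890 + 11*√65537/32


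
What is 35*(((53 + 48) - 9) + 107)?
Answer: 6965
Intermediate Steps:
35*(((53 + 48) - 9) + 107) = 35*((101 - 9) + 107) = 35*(92 + 107) = 35*199 = 6965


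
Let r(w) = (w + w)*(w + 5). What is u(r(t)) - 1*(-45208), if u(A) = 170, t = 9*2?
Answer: 45378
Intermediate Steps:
t = 18
r(w) = 2*w*(5 + w) (r(w) = (2*w)*(5 + w) = 2*w*(5 + w))
u(r(t)) - 1*(-45208) = 170 - 1*(-45208) = 170 + 45208 = 45378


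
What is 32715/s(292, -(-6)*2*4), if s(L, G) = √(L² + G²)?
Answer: 32715*√5473/21892 ≈ 110.55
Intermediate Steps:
s(L, G) = √(G² + L²)
32715/s(292, -(-6)*2*4) = 32715/(√((-(-6)*2*4)² + 292²)) = 32715/(√((-6*(-2)*4)² + 85264)) = 32715/(√((12*4)² + 85264)) = 32715/(√(48² + 85264)) = 32715/(√(2304 + 85264)) = 32715/(√87568) = 32715/((4*√5473)) = 32715*(√5473/21892) = 32715*√5473/21892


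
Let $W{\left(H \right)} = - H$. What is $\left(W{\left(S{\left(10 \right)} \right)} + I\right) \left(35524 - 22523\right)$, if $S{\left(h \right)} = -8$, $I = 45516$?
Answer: $591857524$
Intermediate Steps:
$\left(W{\left(S{\left(10 \right)} \right)} + I\right) \left(35524 - 22523\right) = \left(\left(-1\right) \left(-8\right) + 45516\right) \left(35524 - 22523\right) = \left(8 + 45516\right) 13001 = 45524 \cdot 13001 = 591857524$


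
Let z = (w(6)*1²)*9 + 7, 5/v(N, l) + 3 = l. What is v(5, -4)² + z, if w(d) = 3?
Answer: 1691/49 ≈ 34.510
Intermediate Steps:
v(N, l) = 5/(-3 + l)
z = 34 (z = (3*1²)*9 + 7 = (3*1)*9 + 7 = 3*9 + 7 = 27 + 7 = 34)
v(5, -4)² + z = (5/(-3 - 4))² + 34 = (5/(-7))² + 34 = (5*(-⅐))² + 34 = (-5/7)² + 34 = 25/49 + 34 = 1691/49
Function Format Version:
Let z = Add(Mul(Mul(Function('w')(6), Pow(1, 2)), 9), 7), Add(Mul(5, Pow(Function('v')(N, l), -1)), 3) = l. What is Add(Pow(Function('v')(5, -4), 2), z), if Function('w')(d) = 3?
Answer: Rational(1691, 49) ≈ 34.510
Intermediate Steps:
Function('v')(N, l) = Mul(5, Pow(Add(-3, l), -1))
z = 34 (z = Add(Mul(Mul(3, Pow(1, 2)), 9), 7) = Add(Mul(Mul(3, 1), 9), 7) = Add(Mul(3, 9), 7) = Add(27, 7) = 34)
Add(Pow(Function('v')(5, -4), 2), z) = Add(Pow(Mul(5, Pow(Add(-3, -4), -1)), 2), 34) = Add(Pow(Mul(5, Pow(-7, -1)), 2), 34) = Add(Pow(Mul(5, Rational(-1, 7)), 2), 34) = Add(Pow(Rational(-5, 7), 2), 34) = Add(Rational(25, 49), 34) = Rational(1691, 49)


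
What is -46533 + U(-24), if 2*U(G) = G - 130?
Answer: -46610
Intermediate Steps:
U(G) = -65 + G/2 (U(G) = (G - 130)/2 = (-130 + G)/2 = -65 + G/2)
-46533 + U(-24) = -46533 + (-65 + (½)*(-24)) = -46533 + (-65 - 12) = -46533 - 77 = -46610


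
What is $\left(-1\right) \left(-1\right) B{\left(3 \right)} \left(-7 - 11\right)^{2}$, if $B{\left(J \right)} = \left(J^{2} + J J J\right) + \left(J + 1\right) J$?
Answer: $15552$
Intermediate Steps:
$B{\left(J \right)} = J^{2} + J^{3} + J \left(1 + J\right)$ ($B{\left(J \right)} = \left(J^{2} + J^{2} J\right) + \left(1 + J\right) J = \left(J^{2} + J^{3}\right) + J \left(1 + J\right) = J^{2} + J^{3} + J \left(1 + J\right)$)
$\left(-1\right) \left(-1\right) B{\left(3 \right)} \left(-7 - 11\right)^{2} = \left(-1\right) \left(-1\right) 3 \left(1 + 3^{2} + 2 \cdot 3\right) \left(-7 - 11\right)^{2} = 1 \cdot 3 \left(1 + 9 + 6\right) \left(-18\right)^{2} = 1 \cdot 3 \cdot 16 \cdot 324 = 1 \cdot 48 \cdot 324 = 48 \cdot 324 = 15552$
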